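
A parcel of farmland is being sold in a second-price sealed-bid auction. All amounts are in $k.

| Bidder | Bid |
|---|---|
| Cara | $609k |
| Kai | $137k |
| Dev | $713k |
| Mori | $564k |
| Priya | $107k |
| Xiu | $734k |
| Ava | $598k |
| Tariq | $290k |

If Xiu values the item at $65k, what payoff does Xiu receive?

−$648k

Highest bid: Xiu at $734k, so Xiu wins.
Second-highest bid: Dev at $713k — that is the price the winner pays.
Xiu's payoff = value − price = $65k − $713k = −$648k.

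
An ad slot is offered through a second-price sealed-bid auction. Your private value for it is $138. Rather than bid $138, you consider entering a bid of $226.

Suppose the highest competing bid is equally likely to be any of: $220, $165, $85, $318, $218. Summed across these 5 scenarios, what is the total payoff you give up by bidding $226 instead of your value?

$189

The deviation costs you only when the competing bid falls strictly between $138 and $226; elsewhere both bids give the same outcome.
$220: truthful payoff $0, deviation payoff −$82 → loss $82.
$165: truthful payoff $0, deviation payoff −$27 → loss $27.
$85: outcomes coincide → loss $0.
$318: outcomes coincide → loss $0.
$218: truthful payoff $0, deviation payoff −$80 → loss $80.
Total loss = $82 + $27 + $80 = $189.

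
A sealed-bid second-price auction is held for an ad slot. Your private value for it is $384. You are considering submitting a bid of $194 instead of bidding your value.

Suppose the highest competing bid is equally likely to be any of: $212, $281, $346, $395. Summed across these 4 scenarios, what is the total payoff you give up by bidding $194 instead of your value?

$313

The deviation costs you only when the competing bid falls strictly between $194 and $384; elsewhere both bids give the same outcome.
$212: truthful payoff $172, deviation payoff $0 → loss $172.
$281: truthful payoff $103, deviation payoff $0 → loss $103.
$346: truthful payoff $38, deviation payoff $0 → loss $38.
$395: outcomes coincide → loss $0.
Total loss = $172 + $103 + $38 = $313.
In a second-price auction your bid sets only whether you win, not what you pay, so bidding your true value is weakly dominant.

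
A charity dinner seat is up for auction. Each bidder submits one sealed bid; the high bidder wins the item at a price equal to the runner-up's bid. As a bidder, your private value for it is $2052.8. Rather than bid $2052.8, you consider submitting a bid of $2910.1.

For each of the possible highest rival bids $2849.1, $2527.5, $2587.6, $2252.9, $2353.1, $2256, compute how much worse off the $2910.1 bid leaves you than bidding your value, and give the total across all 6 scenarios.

The deviation costs you only when the competing bid falls strictly between $2052.8 and $2910.1; elsewhere both bids give the same outcome.
$2849.1: truthful payoff $0, deviation payoff −$796.3 → loss $796.3.
$2527.5: truthful payoff $0, deviation payoff −$474.7 → loss $474.7.
$2587.6: truthful payoff $0, deviation payoff −$534.8 → loss $534.8.
$2252.9: truthful payoff $0, deviation payoff −$200.1 → loss $200.1.
$2353.1: truthful payoff $0, deviation payoff −$300.3 → loss $300.3.
$2256: truthful payoff $0, deviation payoff −$203.2 → loss $203.2.
Total loss = $796.3 + $474.7 + $534.8 + $200.1 + $300.3 + $203.2 = $2509.4.

$2509.4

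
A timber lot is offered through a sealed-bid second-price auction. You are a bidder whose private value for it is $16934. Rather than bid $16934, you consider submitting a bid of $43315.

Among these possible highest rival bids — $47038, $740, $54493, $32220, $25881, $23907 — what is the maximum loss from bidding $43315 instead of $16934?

$47038: same outcome either way → loss $0.
$740: same outcome either way → loss $0.
$54493: same outcome either way → loss $0.
$32220: truthful gives $0, deviation gives −$15286 → loss $15286.
$25881: truthful gives $0, deviation gives −$8947 → loss $8947.
$23907: truthful gives $0, deviation gives −$6973 → loss $6973.
Maximum loss: $15286.

$15286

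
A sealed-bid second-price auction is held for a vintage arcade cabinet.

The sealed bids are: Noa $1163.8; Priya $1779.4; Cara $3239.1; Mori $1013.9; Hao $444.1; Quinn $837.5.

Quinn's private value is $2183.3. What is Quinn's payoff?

Highest bid: Cara at $3239.1, so Cara wins.
Second-highest bid: Priya at $1779.4 — that is the price the winner pays.
Quinn did not win, so Quinn pays nothing and receives nothing: payoff $0.

$0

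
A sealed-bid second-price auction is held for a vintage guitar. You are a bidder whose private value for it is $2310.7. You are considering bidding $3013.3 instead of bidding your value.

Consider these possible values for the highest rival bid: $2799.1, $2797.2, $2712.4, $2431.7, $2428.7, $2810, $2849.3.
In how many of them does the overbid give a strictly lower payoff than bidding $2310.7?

The deviation hurts exactly when the highest competing bid lies strictly between $2310.7 and $3013.3 — overbidding then wins at a price above your value.
$2799.1: inside the interval → strictly worse (loss $488.4).
$2797.2: inside the interval → strictly worse (loss $486.5).
$2712.4: inside the interval → strictly worse (loss $401.7).
$2431.7: inside the interval → strictly worse (loss $121).
$2428.7: inside the interval → strictly worse (loss $118).
$2810: inside the interval → strictly worse (loss $499.3).
$2849.3: inside the interval → strictly worse (loss $538.6).
Count: 7.

7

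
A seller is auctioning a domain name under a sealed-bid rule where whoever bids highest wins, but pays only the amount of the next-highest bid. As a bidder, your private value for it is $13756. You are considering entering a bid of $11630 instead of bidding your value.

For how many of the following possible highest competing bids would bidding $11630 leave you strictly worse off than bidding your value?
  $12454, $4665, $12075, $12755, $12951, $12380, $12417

The deviation hurts exactly when the highest competing bid lies strictly between $11630 and $13756 — underbidding then forfeits a profitable win.
$12454: inside the interval → strictly worse (loss $1302).
$4665: below both → same outcome either way.
$12075: inside the interval → strictly worse (loss $1681).
$12755: inside the interval → strictly worse (loss $1001).
$12951: inside the interval → strictly worse (loss $805).
$12380: inside the interval → strictly worse (loss $1376).
$12417: inside the interval → strictly worse (loss $1339).
Count: 6.

6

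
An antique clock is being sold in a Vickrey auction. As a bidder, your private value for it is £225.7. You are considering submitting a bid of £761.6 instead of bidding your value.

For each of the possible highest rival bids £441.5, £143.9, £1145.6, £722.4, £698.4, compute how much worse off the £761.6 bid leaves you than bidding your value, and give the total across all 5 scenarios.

£1185.2

The deviation costs you only when the competing bid falls strictly between £225.7 and £761.6; elsewhere both bids give the same outcome.
£441.5: truthful payoff £0, deviation payoff −£215.8 → loss £215.8.
£143.9: outcomes coincide → loss £0.
£1145.6: outcomes coincide → loss £0.
£722.4: truthful payoff £0, deviation payoff −£496.7 → loss £496.7.
£698.4: truthful payoff £0, deviation payoff −£472.7 → loss £472.7.
Total loss = £215.8 + £496.7 + £472.7 = £1185.2.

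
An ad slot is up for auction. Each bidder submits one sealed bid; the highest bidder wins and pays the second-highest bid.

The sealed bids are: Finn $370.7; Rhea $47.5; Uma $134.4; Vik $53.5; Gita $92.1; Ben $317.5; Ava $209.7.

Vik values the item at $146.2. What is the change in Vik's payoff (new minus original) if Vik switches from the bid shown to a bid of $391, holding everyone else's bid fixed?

The highest bid among the other bidders is $370.7; Vik's bid doesn't change that.
Original bid $53.5: Vik is not highest (top rival bid is $370.7); payoff $0.
Alternative bid $391: Vik is highest, pays the top rival bid $370.7; payoff $146.2 − $370.7 = −$224.5.
Change in payoff = −$224.5 − ($0) = −$224.5.

−$224.5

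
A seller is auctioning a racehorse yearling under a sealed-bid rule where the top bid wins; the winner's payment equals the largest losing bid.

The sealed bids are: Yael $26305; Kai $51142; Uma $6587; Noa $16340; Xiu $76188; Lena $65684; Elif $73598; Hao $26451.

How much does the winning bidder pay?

Highest bid: Xiu at $76188, so Xiu wins.
Second-highest bid: Elif at $73598 — that is the price the winner pays.

$73598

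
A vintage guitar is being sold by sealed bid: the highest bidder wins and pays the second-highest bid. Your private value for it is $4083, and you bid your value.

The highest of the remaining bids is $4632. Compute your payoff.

$0

Your bid $4083 is below the highest competing bid $4632, so you lose.
A losing bidder pays nothing and receives nothing: payoff = $0.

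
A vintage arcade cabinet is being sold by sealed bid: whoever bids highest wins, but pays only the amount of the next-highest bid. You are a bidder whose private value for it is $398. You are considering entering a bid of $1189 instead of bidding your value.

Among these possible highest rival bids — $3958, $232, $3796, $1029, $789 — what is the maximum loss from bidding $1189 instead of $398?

$3958: same outcome either way → loss $0.
$232: same outcome either way → loss $0.
$3796: same outcome either way → loss $0.
$1029: truthful gives $0, deviation gives −$631 → loss $631.
$789: truthful gives $0, deviation gives −$391 → loss $391.
Maximum loss: $631.

$631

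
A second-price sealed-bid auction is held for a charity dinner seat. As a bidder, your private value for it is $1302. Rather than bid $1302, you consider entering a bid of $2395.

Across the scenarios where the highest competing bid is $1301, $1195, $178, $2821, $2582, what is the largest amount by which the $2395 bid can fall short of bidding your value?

$1301: same outcome either way → loss $0.
$1195: same outcome either way → loss $0.
$178: same outcome either way → loss $0.
$2821: same outcome either way → loss $0.
$2582: same outcome either way → loss $0.
Maximum loss: $0.

$0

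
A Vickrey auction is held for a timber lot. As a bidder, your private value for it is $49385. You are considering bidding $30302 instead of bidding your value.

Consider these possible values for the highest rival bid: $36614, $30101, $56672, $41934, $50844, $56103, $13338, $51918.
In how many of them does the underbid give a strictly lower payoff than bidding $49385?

The deviation hurts exactly when the highest competing bid lies strictly between $30302 and $49385 — underbidding then forfeits a profitable win.
$36614: inside the interval → strictly worse (loss $12771).
$30101: below both → same outcome either way.
$56672: above both → same outcome either way.
$41934: inside the interval → strictly worse (loss $7451).
$50844: above both → same outcome either way.
$56103: above both → same outcome either way.
$13338: below both → same outcome either way.
$51918: above both → same outcome either way.
Count: 2.

2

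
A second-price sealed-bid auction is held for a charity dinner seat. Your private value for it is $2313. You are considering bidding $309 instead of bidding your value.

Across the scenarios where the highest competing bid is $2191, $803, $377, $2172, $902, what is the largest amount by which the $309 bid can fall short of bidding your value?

$2191: truthful gives $122, deviation gives $0 → loss $122.
$803: truthful gives $1510, deviation gives $0 → loss $1510.
$377: truthful gives $1936, deviation gives $0 → loss $1936.
$2172: truthful gives $141, deviation gives $0 → loss $141.
$902: truthful gives $1411, deviation gives $0 → loss $1411.
Maximum loss: $1936.

$1936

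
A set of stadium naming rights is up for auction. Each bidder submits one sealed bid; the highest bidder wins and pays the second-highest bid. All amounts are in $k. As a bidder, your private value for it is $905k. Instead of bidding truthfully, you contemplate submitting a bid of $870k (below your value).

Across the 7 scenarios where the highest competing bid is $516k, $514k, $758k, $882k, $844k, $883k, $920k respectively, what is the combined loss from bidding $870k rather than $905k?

$45k

The deviation costs you only when the competing bid falls strictly between $870k and $905k; elsewhere both bids give the same outcome.
$516k: outcomes coincide → loss $0k.
$514k: outcomes coincide → loss $0k.
$758k: outcomes coincide → loss $0k.
$882k: truthful payoff $23k, deviation payoff $0k → loss $23k.
$844k: outcomes coincide → loss $0k.
$883k: truthful payoff $22k, deviation payoff $0k → loss $22k.
$920k: outcomes coincide → loss $0k.
Total loss = $23k + $22k = $45k.
In a second-price auction your bid sets only whether you win, not what you pay, so bidding your true value is weakly dominant.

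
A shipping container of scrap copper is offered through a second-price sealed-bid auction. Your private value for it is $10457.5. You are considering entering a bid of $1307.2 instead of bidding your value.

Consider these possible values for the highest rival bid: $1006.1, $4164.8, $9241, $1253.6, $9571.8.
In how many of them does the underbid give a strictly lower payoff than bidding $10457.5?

3

The deviation hurts exactly when the highest competing bid lies strictly between $1307.2 and $10457.5 — underbidding then forfeits a profitable win.
$1006.1: below both → same outcome either way.
$4164.8: inside the interval → strictly worse (loss $6292.7).
$9241: inside the interval → strictly worse (loss $1216.5).
$1253.6: below both → same outcome either way.
$9571.8: inside the interval → strictly worse (loss $885.7).
Count: 3.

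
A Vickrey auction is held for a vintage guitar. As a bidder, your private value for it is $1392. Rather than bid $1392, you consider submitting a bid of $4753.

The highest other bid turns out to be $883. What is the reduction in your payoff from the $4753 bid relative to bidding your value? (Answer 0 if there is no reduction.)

$0

Bidding your value $1392: you win (since $1392 > $883) and pay $883. Payoff $509.
Bidding $4753: you win and pay $883. Payoff $1392 − $883 = $509.
Difference = $509 − $509 = $0; both bids lead to the same outcome because the competing bid is below both your value and your alternative bid.
In a second-price auction your bid sets only whether you win, not what you pay, so bidding your true value is weakly dominant.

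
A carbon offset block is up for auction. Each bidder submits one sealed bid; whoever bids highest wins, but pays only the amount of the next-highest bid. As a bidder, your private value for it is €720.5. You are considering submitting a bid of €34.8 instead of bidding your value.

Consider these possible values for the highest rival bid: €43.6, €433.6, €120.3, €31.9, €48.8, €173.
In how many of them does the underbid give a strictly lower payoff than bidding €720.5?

5

The deviation hurts exactly when the highest competing bid lies strictly between €34.8 and €720.5 — underbidding then forfeits a profitable win.
€43.6: inside the interval → strictly worse (loss €676.9).
€433.6: inside the interval → strictly worse (loss €286.9).
€120.3: inside the interval → strictly worse (loss €600.2).
€31.9: below both → same outcome either way.
€48.8: inside the interval → strictly worse (loss €671.7).
€173: inside the interval → strictly worse (loss €547.5).
Count: 5.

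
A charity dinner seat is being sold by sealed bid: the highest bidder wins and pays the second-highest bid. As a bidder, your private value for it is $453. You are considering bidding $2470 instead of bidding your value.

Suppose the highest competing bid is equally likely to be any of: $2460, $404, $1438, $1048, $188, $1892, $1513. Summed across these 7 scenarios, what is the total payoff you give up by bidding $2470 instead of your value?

$6086

The deviation costs you only when the competing bid falls strictly between $453 and $2470; elsewhere both bids give the same outcome.
$2460: truthful payoff $0, deviation payoff −$2007 → loss $2007.
$404: outcomes coincide → loss $0.
$1438: truthful payoff $0, deviation payoff −$985 → loss $985.
$1048: truthful payoff $0, deviation payoff −$595 → loss $595.
$188: outcomes coincide → loss $0.
$1892: truthful payoff $0, deviation payoff −$1439 → loss $1439.
$1513: truthful payoff $0, deviation payoff −$1060 → loss $1060.
Total loss = $2007 + $985 + $595 + $1439 + $1060 = $6086.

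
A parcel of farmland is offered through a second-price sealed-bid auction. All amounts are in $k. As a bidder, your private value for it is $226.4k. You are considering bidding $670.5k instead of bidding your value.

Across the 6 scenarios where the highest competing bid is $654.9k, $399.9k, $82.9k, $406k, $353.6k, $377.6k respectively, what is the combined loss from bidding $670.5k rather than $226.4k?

$1060k

The deviation costs you only when the competing bid falls strictly between $226.4k and $670.5k; elsewhere both bids give the same outcome.
$654.9k: truthful payoff $0k, deviation payoff −$428.5k → loss $428.5k.
$399.9k: truthful payoff $0k, deviation payoff −$173.5k → loss $173.5k.
$82.9k: outcomes coincide → loss $0k.
$406k: truthful payoff $0k, deviation payoff −$179.6k → loss $179.6k.
$353.6k: truthful payoff $0k, deviation payoff −$127.2k → loss $127.2k.
$377.6k: truthful payoff $0k, deviation payoff −$151.2k → loss $151.2k.
Total loss = $428.5k + $173.5k + $179.6k + $127.2k + $151.2k = $1060k.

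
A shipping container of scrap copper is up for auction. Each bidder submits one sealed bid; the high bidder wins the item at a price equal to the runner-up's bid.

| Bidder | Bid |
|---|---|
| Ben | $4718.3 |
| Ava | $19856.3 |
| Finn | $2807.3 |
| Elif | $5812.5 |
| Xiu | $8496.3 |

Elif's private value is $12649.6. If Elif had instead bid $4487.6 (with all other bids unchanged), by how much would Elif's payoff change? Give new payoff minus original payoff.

The highest bid among the other bidders is $19856.3; Elif's bid doesn't change that.
Original bid $5812.5: Elif is not highest (top rival bid is $19856.3); payoff $0.
Alternative bid $4487.6: Elif is not highest (top rival bid is $19856.3); payoff $0.
Change in payoff = $0 − ($0) = $0.

$0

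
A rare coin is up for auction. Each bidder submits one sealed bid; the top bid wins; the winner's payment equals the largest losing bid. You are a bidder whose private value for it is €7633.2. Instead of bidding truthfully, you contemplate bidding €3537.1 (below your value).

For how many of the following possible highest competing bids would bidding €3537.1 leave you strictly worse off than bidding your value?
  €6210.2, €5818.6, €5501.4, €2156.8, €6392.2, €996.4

The deviation hurts exactly when the highest competing bid lies strictly between €3537.1 and €7633.2 — underbidding then forfeits a profitable win.
€6210.2: inside the interval → strictly worse (loss €1423).
€5818.6: inside the interval → strictly worse (loss €1814.6).
€5501.4: inside the interval → strictly worse (loss €2131.8).
€2156.8: below both → same outcome either way.
€6392.2: inside the interval → strictly worse (loss €1241).
€996.4: below both → same outcome either way.
Count: 4.

4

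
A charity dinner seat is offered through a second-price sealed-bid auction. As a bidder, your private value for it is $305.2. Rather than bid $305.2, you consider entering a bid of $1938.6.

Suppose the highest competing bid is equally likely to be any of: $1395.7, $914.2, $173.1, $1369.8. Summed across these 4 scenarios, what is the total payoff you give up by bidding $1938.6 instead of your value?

The deviation costs you only when the competing bid falls strictly between $305.2 and $1938.6; elsewhere both bids give the same outcome.
$1395.7: truthful payoff $0, deviation payoff −$1090.5 → loss $1090.5.
$914.2: truthful payoff $0, deviation payoff −$609 → loss $609.
$173.1: outcomes coincide → loss $0.
$1369.8: truthful payoff $0, deviation payoff −$1064.6 → loss $1064.6.
Total loss = $1090.5 + $609 + $1064.6 = $2764.1.
Truthful bidding weakly dominates here: raising your bid can only win items priced above your value, and lowering it can only forfeit items priced below.

$2764.1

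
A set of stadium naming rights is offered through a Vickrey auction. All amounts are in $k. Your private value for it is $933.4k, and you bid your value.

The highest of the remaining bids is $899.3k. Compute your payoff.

Your bid $933.4k exceeds the highest competing bid $899.3k, so you win.
In a second-price auction the winner pays the second-highest bid, $899.3k.
Payoff = value − price = $933.4k − $899.3k = $34.1k.

$34.1k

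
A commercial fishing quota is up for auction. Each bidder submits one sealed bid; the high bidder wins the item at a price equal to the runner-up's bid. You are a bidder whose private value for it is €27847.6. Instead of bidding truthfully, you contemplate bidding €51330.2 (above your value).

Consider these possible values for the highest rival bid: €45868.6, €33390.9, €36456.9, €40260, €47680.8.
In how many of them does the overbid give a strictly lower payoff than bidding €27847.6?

5

The deviation hurts exactly when the highest competing bid lies strictly between €27847.6 and €51330.2 — overbidding then wins at a price above your value.
€45868.6: inside the interval → strictly worse (loss €18021).
€33390.9: inside the interval → strictly worse (loss €5543.3).
€36456.9: inside the interval → strictly worse (loss €8609.3).
€40260: inside the interval → strictly worse (loss €12412.4).
€47680.8: inside the interval → strictly worse (loss €19833.2).
Count: 5.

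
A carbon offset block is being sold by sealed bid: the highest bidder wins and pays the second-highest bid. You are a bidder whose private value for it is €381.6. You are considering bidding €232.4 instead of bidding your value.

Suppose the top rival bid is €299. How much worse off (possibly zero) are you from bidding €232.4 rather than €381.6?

€82.6

Bidding your value €381.6: you win (since €381.6 > €299) and pay €299. Payoff €82.6.
Bidding €232.4: you lose. Payoff €0.
The competing bid €299 lies between your shaded bid and your value, so underbidding forfeits an item you could have won at a profitable price.
Loss from deviating = €82.6 − (€0) = €82.6.
In a second-price auction your bid sets only whether you win, not what you pay, so bidding your true value is weakly dominant.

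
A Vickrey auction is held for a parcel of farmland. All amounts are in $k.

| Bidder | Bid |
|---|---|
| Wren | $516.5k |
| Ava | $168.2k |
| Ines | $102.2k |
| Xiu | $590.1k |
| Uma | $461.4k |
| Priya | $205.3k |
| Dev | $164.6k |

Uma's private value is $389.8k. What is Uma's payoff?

$0k

Highest bid: Xiu at $590.1k, so Xiu wins.
Second-highest bid: Wren at $516.5k — that is the price the winner pays.
Uma did not win, so Uma pays nothing and receives nothing: payoff $0k.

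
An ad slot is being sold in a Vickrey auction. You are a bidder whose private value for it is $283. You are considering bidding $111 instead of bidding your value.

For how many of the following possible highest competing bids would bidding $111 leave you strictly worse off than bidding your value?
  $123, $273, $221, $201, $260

The deviation hurts exactly when the highest competing bid lies strictly between $111 and $283 — underbidding then forfeits a profitable win.
$123: inside the interval → strictly worse (loss $160).
$273: inside the interval → strictly worse (loss $10).
$221: inside the interval → strictly worse (loss $62).
$201: inside the interval → strictly worse (loss $82).
$260: inside the interval → strictly worse (loss $23).
Count: 5.

5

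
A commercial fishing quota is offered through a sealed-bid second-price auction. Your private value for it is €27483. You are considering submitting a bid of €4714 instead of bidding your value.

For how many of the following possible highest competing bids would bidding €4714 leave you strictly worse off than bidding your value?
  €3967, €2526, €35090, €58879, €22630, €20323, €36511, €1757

The deviation hurts exactly when the highest competing bid lies strictly between €4714 and €27483 — underbidding then forfeits a profitable win.
€3967: below both → same outcome either way.
€2526: below both → same outcome either way.
€35090: above both → same outcome either way.
€58879: above both → same outcome either way.
€22630: inside the interval → strictly worse (loss €4853).
€20323: inside the interval → strictly worse (loss €7160).
€36511: above both → same outcome either way.
€1757: below both → same outcome either way.
Count: 2.

2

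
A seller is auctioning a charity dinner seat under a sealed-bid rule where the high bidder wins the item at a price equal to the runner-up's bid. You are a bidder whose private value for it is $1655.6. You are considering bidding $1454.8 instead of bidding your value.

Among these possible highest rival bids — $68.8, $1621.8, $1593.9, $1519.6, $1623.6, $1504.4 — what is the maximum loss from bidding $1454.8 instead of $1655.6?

$151.2

$68.8: same outcome either way → loss $0.
$1621.8: truthful gives $33.8, deviation gives $0 → loss $33.8.
$1593.9: truthful gives $61.7, deviation gives $0 → loss $61.7.
$1519.6: truthful gives $136, deviation gives $0 → loss $136.
$1623.6: truthful gives $32, deviation gives $0 → loss $32.
$1504.4: truthful gives $151.2, deviation gives $0 → loss $151.2.
Maximum loss: $151.2.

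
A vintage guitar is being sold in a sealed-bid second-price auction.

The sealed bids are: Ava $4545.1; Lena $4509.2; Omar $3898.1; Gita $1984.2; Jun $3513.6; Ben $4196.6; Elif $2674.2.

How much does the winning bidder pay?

$4509.2

Highest bid: Ava at $4545.1, so Ava wins.
Second-highest bid: Lena at $4509.2 — that is the price the winner pays.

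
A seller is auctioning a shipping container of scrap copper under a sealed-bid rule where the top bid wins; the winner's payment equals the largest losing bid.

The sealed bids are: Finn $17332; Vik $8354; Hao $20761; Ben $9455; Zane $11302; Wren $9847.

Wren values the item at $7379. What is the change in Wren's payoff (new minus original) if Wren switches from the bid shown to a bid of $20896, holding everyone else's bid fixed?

−$13382

The highest bid among the other bidders is $20761; Wren's bid doesn't change that.
Original bid $9847: Wren is not highest (top rival bid is $20761); payoff $0.
Alternative bid $20896: Wren is highest, pays the top rival bid $20761; payoff $7379 − $20761 = −$13382.
Change in payoff = −$13382 − ($0) = −$13382.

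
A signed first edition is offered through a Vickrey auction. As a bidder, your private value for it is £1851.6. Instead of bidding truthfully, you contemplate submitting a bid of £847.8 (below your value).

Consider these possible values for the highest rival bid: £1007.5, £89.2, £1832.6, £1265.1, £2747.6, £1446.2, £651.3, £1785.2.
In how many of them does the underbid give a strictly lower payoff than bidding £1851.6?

5

The deviation hurts exactly when the highest competing bid lies strictly between £847.8 and £1851.6 — underbidding then forfeits a profitable win.
£1007.5: inside the interval → strictly worse (loss £844.1).
£89.2: below both → same outcome either way.
£1832.6: inside the interval → strictly worse (loss £19).
£1265.1: inside the interval → strictly worse (loss £586.5).
£2747.6: above both → same outcome either way.
£1446.2: inside the interval → strictly worse (loss £405.4).
£651.3: below both → same outcome either way.
£1785.2: inside the interval → strictly worse (loss £66.4).
Count: 5.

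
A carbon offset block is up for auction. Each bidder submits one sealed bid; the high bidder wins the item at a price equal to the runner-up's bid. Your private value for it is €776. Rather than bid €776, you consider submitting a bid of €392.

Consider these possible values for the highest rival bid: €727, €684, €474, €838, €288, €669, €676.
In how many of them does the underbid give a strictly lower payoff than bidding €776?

The deviation hurts exactly when the highest competing bid lies strictly between €392 and €776 — underbidding then forfeits a profitable win.
€727: inside the interval → strictly worse (loss €49).
€684: inside the interval → strictly worse (loss €92).
€474: inside the interval → strictly worse (loss €302).
€838: above both → same outcome either way.
€288: below both → same outcome either way.
€669: inside the interval → strictly worse (loss €107).
€676: inside the interval → strictly worse (loss €100).
Count: 5.

5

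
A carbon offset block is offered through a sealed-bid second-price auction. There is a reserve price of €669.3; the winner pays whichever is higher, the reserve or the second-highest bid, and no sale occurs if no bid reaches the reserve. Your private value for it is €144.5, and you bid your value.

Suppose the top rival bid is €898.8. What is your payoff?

Your bid €144.5 is below the highest competing bid €898.8, so you lose. Payoff €0.

€0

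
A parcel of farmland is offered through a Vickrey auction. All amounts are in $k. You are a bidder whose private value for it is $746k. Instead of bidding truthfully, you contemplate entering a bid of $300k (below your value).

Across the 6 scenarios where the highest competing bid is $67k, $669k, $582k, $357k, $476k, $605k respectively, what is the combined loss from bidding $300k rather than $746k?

$1041k

The deviation costs you only when the competing bid falls strictly between $300k and $746k; elsewhere both bids give the same outcome.
$67k: outcomes coincide → loss $0k.
$669k: truthful payoff $77k, deviation payoff $0k → loss $77k.
$582k: truthful payoff $164k, deviation payoff $0k → loss $164k.
$357k: truthful payoff $389k, deviation payoff $0k → loss $389k.
$476k: truthful payoff $270k, deviation payoff $0k → loss $270k.
$605k: truthful payoff $141k, deviation payoff $0k → loss $141k.
Total loss = $77k + $164k + $389k + $270k + $141k = $1041k.
Truthful bidding weakly dominates here: raising your bid can only win items priced above your value, and lowering it can only forfeit items priced below.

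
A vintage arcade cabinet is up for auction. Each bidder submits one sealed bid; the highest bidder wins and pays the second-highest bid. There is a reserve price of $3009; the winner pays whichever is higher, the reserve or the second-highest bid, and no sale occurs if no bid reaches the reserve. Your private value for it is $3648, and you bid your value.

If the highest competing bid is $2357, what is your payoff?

$639

Your bid $3648 is the highest and exceeds the reserve.
Price = max(second-highest bid, reserve) = max($2357, $3009) = $3009.
Payoff = $3648 − $3009 = $639.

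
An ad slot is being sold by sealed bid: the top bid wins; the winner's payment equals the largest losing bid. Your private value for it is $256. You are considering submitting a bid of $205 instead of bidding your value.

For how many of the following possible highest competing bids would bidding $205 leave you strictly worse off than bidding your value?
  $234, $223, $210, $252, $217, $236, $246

7

The deviation hurts exactly when the highest competing bid lies strictly between $205 and $256 — underbidding then forfeits a profitable win.
$234: inside the interval → strictly worse (loss $22).
$223: inside the interval → strictly worse (loss $33).
$210: inside the interval → strictly worse (loss $46).
$252: inside the interval → strictly worse (loss $4).
$217: inside the interval → strictly worse (loss $39).
$236: inside the interval → strictly worse (loss $20).
$246: inside the interval → strictly worse (loss $10).
Count: 7.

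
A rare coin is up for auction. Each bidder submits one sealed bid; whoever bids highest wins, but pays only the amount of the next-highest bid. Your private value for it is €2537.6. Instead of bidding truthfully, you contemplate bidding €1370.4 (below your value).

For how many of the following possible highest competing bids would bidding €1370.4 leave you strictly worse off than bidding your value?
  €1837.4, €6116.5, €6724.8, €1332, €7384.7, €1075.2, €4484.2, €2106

The deviation hurts exactly when the highest competing bid lies strictly between €1370.4 and €2537.6 — underbidding then forfeits a profitable win.
€1837.4: inside the interval → strictly worse (loss €700.2).
€6116.5: above both → same outcome either way.
€6724.8: above both → same outcome either way.
€1332: below both → same outcome either way.
€7384.7: above both → same outcome either way.
€1075.2: below both → same outcome either way.
€4484.2: above both → same outcome either way.
€2106: inside the interval → strictly worse (loss €431.6).
Count: 2.

2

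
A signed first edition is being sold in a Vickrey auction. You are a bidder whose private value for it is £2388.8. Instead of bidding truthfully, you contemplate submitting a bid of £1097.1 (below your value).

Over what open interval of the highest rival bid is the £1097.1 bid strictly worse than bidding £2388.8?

(£1097.1, £2388.8)

If the competing bid is below £1097.1, both bids win at the same price — no difference.
If it is above £2388.8, both bids lose — no difference.
If it lies strictly between £1097.1 and £2388.8, bidding your value wins at a price below your value (positive payoff) while bidding £1097.1 loses (payoff 0).
So the deviation strictly hurts on the open interval (£1097.1, £2388.8).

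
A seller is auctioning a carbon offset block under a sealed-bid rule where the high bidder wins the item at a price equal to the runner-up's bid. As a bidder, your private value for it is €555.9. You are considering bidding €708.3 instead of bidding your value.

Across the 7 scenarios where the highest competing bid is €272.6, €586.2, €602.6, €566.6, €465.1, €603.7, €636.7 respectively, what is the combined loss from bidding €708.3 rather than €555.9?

€216.3

The deviation costs you only when the competing bid falls strictly between €555.9 and €708.3; elsewhere both bids give the same outcome.
€272.6: outcomes coincide → loss €0.
€586.2: truthful payoff €0, deviation payoff −€30.3 → loss €30.3.
€602.6: truthful payoff €0, deviation payoff −€46.7 → loss €46.7.
€566.6: truthful payoff €0, deviation payoff −€10.7 → loss €10.7.
€465.1: outcomes coincide → loss €0.
€603.7: truthful payoff €0, deviation payoff −€47.8 → loss €47.8.
€636.7: truthful payoff €0, deviation payoff −€80.8 → loss €80.8.
Total loss = €30.3 + €46.7 + €10.7 + €47.8 + €80.8 = €216.3.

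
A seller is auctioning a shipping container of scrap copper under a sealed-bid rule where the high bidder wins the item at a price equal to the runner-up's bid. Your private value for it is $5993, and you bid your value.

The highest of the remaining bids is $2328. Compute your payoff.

$3665

Your bid $5993 exceeds the highest competing bid $2328, so you win.
In a second-price auction the winner pays the second-highest bid, $2328.
Payoff = value − price = $5993 − $2328 = $3665.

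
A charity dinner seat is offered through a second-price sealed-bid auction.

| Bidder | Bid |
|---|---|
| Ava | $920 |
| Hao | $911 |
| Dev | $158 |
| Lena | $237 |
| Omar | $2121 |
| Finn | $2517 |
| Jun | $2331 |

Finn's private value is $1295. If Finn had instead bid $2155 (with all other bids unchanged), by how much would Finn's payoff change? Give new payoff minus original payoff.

$1036

The highest bid among the other bidders is $2331; Finn's bid doesn't change that.
Original bid $2517: Finn is highest, pays the top rival bid $2331; payoff $1295 − $2331 = −$1036.
Alternative bid $2155: Finn is not highest (top rival bid is $2331); payoff $0.
Change in payoff = $0 − (−$1036) = $1036.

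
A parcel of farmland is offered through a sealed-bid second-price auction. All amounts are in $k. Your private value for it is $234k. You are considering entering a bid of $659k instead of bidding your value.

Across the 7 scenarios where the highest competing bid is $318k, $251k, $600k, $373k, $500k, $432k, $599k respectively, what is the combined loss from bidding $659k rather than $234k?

$1435k

The deviation costs you only when the competing bid falls strictly between $234k and $659k; elsewhere both bids give the same outcome.
$318k: truthful payoff $0k, deviation payoff −$84k → loss $84k.
$251k: truthful payoff $0k, deviation payoff −$17k → loss $17k.
$600k: truthful payoff $0k, deviation payoff −$366k → loss $366k.
$373k: truthful payoff $0k, deviation payoff −$139k → loss $139k.
$500k: truthful payoff $0k, deviation payoff −$266k → loss $266k.
$432k: truthful payoff $0k, deviation payoff −$198k → loss $198k.
$599k: truthful payoff $0k, deviation payoff −$365k → loss $365k.
Total loss = $84k + $17k + $366k + $139k + $266k + $198k + $365k = $1435k.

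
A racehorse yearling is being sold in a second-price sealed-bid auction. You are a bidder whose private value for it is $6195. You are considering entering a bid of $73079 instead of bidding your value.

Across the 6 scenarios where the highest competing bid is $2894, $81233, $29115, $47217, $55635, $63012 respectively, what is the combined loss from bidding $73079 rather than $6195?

$170199

The deviation costs you only when the competing bid falls strictly between $6195 and $73079; elsewhere both bids give the same outcome.
$2894: outcomes coincide → loss $0.
$81233: outcomes coincide → loss $0.
$29115: truthful payoff $0, deviation payoff −$22920 → loss $22920.
$47217: truthful payoff $0, deviation payoff −$41022 → loss $41022.
$55635: truthful payoff $0, deviation payoff −$49440 → loss $49440.
$63012: truthful payoff $0, deviation payoff −$56817 → loss $56817.
Total loss = $22920 + $41022 + $49440 + $56817 = $170199.
Truthful bidding weakly dominates here: raising your bid can only win items priced above your value, and lowering it can only forfeit items priced below.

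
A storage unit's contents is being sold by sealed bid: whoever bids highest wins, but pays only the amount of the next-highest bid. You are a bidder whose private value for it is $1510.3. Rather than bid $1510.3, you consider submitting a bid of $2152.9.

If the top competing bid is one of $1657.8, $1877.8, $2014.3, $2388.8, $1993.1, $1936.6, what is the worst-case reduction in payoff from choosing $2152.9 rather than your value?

$504

$1657.8: truthful gives $0, deviation gives −$147.5 → loss $147.5.
$1877.8: truthful gives $0, deviation gives −$367.5 → loss $367.5.
$2014.3: truthful gives $0, deviation gives −$504 → loss $504.
$2388.8: same outcome either way → loss $0.
$1993.1: truthful gives $0, deviation gives −$482.8 → loss $482.8.
$1936.6: truthful gives $0, deviation gives −$426.3 → loss $426.3.
Maximum loss: $504.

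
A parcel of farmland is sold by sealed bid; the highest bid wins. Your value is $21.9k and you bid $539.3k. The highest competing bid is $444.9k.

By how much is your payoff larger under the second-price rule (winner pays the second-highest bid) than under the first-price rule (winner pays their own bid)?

$94.4k

You have the highest bid, so you win under either rule.
Second-price: pay $444.9k → payoff −$423k.
First-price: pay your own bid $539.3k → payoff −$517.4k.
Difference = −$423k − (−$517.4k) = $94.4k.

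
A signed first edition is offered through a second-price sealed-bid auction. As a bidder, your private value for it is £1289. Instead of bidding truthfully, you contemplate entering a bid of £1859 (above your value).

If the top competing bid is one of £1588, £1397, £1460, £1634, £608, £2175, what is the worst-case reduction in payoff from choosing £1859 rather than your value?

£345

£1588: truthful gives £0, deviation gives −£299 → loss £299.
£1397: truthful gives £0, deviation gives −£108 → loss £108.
£1460: truthful gives £0, deviation gives −£171 → loss £171.
£1634: truthful gives £0, deviation gives −£345 → loss £345.
£608: same outcome either way → loss £0.
£2175: same outcome either way → loss £0.
Maximum loss: £345.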